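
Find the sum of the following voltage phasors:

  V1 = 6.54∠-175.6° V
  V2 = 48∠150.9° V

Step 1 — Convert each phasor to rectangular form:
  V1 = 6.54·(cos(-175.6°) + j·sin(-175.6°)) = -6.521 - j0.5017 V
  V2 = 48·(cos(150.9°) + j·sin(150.9°)) = -41.94 + j23.34 V
Step 2 — Sum components: V_total = -48.46 + j22.84 V.
Step 3 — Convert to polar: |V_total| = 53.58 V, ∠V_total = 154.8°.

V_total = 53.58∠154.8° V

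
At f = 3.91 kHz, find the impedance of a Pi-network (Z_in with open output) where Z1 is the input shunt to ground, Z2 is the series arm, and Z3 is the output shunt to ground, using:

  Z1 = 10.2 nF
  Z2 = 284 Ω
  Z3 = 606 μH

Step 1 — Angular frequency: ω = 2π·f = 2π·3910 = 2.457e+04 rad/s.
Step 2 — Component impedances:
  Z1: Z = 1/(jωC) = -j/(ω·C) = 0 - j3991 Ω
  Z2: Z = R = 284 Ω
  Z3: Z = jωL = j·2.457e+04·0.000606 = 0 + j14.89 Ω
Step 3 — With open output, the series arm Z2 and the output shunt Z3 appear in series to ground: Z2 + Z3 = 284 + j14.89 Ω.
Step 4 — Parallel with input shunt Z1: Z_in = Z1 || (Z2 + Z3) = 284.7 - j5.392 Ω = 284.7∠-1.1° Ω.

Z = 284.7 - j5.392 Ω = 284.7∠-1.1° Ω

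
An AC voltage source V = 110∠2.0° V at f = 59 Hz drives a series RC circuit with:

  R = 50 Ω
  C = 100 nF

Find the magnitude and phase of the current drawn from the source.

Step 1 — Angular frequency: ω = 2π·f = 2π·59 = 370.7 rad/s.
Step 2 — Component impedances:
  R: Z = R = 50 Ω
  C: Z = 1/(jωC) = -j/(ω·C) = 0 - j2.698e+04 Ω
Step 3 — Series combination: Z_total = R + C = 50 - j2.698e+04 Ω = 2.698e+04∠-89.9° Ω.
Step 4 — Source phasor: V = 110∠2.0° V = 109.9 + j3.839 V.
Step 5 — Ohm's law: I = V / Z_total = (109.9 + j3.839) / (50 - j2.698e+04) = -0.0001348 + j0.004076 A.
Step 6 — Convert to polar: |I| = 0.004078 A, ∠I = 91.9°.

I = 0.004078∠91.9° A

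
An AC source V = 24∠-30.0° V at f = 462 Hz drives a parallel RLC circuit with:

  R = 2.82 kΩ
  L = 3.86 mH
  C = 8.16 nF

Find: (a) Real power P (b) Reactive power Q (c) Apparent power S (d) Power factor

Step 1 — Angular frequency: ω = 2π·f = 2π·462 = 2903 rad/s.
Step 2 — Component impedances:
  R: Z = R = 2820 Ω
  L: Z = jωL = j·2903·0.00386 = 0 + j11.2 Ω
  C: Z = 1/(jωC) = -j/(ω·C) = 0 - j4.222e+04 Ω
Step 3 — Parallel combination: 1/Z_total = 1/R + 1/L + 1/C; Z_total = 0.04454 + j11.21 Ω = 11.21∠89.8° Ω.
Step 4 — Source phasor: V = 24∠-30.0° V = 20.78 - j12 V.
Step 5 — Current: I = V / Z = -1.063 - j1.859 A = 2.141∠-119.8° A.
Step 6 — Complex power: S = V·I* = 0.2043 + j51.39 VA.
Step 7 — Real power: P = Re(S) = 0.2043 W.
Step 8 — Reactive power: Q = Im(S) = 51.39 VAR.
Step 9 — Apparent power: |S| = 51.39 VA.
Step 10 — Power factor: PF = P/|S| = 0.003974 (lagging).

(a) P = 0.2043 W  (b) Q = 51.39 VAR  (c) S = 51.39 VA  (d) PF = 0.003974 (lagging)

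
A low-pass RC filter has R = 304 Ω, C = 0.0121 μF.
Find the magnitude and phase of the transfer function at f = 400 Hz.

Step 1 — Angular frequency: ω = 2π·400 = 2513 rad/s.
Step 2 — Transfer function: H(jω) = 1/(1 + jωRC).
Step 3 — Denominator: 1 + jωRC = 1 + j·2513·304·1.21e-08 = 1 + j0.009245.
Step 4 — H = 0.9999 - j0.009244.
Step 5 — Magnitude: |H| = 1 (-0.0 dB); phase: φ = -0.5°.

|H| = 1 (-0.0 dB), φ = -0.5°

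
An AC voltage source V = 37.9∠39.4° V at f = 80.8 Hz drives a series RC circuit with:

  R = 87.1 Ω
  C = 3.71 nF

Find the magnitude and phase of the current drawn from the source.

Step 1 — Angular frequency: ω = 2π·f = 2π·80.8 = 507.7 rad/s.
Step 2 — Component impedances:
  R: Z = R = 87.1 Ω
  C: Z = 1/(jωC) = -j/(ω·C) = 0 - j5.309e+05 Ω
Step 3 — Series combination: Z_total = R + C = 87.1 - j5.309e+05 Ω = 5.309e+05∠-90.0° Ω.
Step 4 — Source phasor: V = 37.9∠39.4° V = 29.29 + j24.06 V.
Step 5 — Ohm's law: I = V / Z_total = (29.29 + j24.06) / (87.1 - j5.309e+05) = -4.53e-05 + j5.517e-05 A.
Step 6 — Convert to polar: |I| = 7.138e-05 A, ∠I = 129.4°.

I = 7.138e-05∠129.4° A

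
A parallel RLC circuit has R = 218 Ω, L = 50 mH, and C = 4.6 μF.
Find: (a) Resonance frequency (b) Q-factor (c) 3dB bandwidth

Step 1 — Resonance: ω₀ = 1/√(LC) = 1/√(0.05·4.6e-06) = 2085 rad/s.
Step 2 — f₀ = ω₀/(2π) = 331.9 Hz.
Step 3 — Parallel Q: Q = R/(ω₀L) = 218/(2085·0.05) = 2.091.
Step 4 — Bandwidth: Δω = ω₀/Q = 997.2 rad/s; BW = Δω/(2π) = 158.7 Hz.

(a) f₀ = 331.9 Hz  (b) Q = 2.091  (c) BW = 158.7 Hz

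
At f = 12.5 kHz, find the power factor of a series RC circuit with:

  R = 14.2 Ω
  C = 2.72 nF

Step 1 — Angular frequency: ω = 2π·f = 2π·1.25e+04 = 7.854e+04 rad/s.
Step 2 — Component impedances:
  R: Z = R = 14.2 Ω
  C: Z = 1/(jωC) = -j/(ω·C) = 0 - j4681 Ω
Step 3 — Series combination: Z_total = R + C = 14.2 - j4681 Ω = 4681∠-89.8° Ω.
Step 4 — Power factor: PF = cos(φ) = Re(Z)/|Z| = 14.2/4681 = 0.003034.
Step 5 — Type: Im(Z) = -4681 ⇒ leading (phase φ = -89.8°).

PF = 0.003034 (leading, φ = -89.8°)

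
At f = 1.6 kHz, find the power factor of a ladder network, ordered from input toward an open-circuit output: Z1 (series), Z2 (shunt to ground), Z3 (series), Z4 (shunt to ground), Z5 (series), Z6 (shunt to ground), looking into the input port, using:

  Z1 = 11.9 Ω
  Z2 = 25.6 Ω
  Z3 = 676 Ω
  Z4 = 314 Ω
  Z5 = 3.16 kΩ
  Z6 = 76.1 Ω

Step 1 — Angular frequency: ω = 2π·f = 2π·1600 = 1.005e+04 rad/s.
Step 2 — Component impedances:
  Z1: Z = R = 11.9 Ω
  Z2: Z = R = 25.6 Ω
  Z3: Z = R = 676 Ω
  Z4: Z = R = 314 Ω
  Z5: Z = R = 3160 Ω
  Z6: Z = R = 76.1 Ω
Step 3 — Ladder network (open output): work backward from the far end, alternating series and parallel combinations. Z_in = 36.84 Ω = 36.84∠0.0° Ω.
Step 4 — Power factor: PF = cos(φ) = Re(Z)/|Z| = 36.84/36.84 = 1.
Step 5 — Type: Im(Z) = 0 ⇒ unity (phase φ = 0.0°).

PF = 1 (unity, φ = 0.0°)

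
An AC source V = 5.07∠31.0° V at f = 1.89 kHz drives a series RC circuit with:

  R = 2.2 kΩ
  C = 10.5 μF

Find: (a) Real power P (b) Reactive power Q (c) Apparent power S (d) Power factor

Step 1 — Angular frequency: ω = 2π·f = 2π·1890 = 1.188e+04 rad/s.
Step 2 — Component impedances:
  R: Z = R = 2200 Ω
  C: Z = 1/(jωC) = -j/(ω·C) = 0 - j8.02 Ω
Step 3 — Series combination: Z_total = R + C = 2200 - j8.02 Ω = 2200∠-0.2° Ω.
Step 4 — Source phasor: V = 5.07∠31.0° V = 4.346 + j2.611 V.
Step 5 — Current: I = V / Z = 0.001971 + j0.001194 A = 0.002305∠31.2° A.
Step 6 — Complex power: S = V·I* = 0.01168 - j4.259e-05 VA.
Step 7 — Real power: P = Re(S) = 0.01168 W.
Step 8 — Reactive power: Q = Im(S) = -4.259e-05 VAR.
Step 9 — Apparent power: |S| = 0.01168 VA.
Step 10 — Power factor: PF = P/|S| = 1 (leading).

(a) P = 0.01168 W  (b) Q = -4.259e-05 VAR  (c) S = 0.01168 VA  (d) PF = 1 (leading)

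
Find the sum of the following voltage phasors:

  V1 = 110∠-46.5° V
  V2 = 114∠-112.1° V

Step 1 — Convert each phasor to rectangular form:
  V1 = 110·(cos(-46.5°) + j·sin(-46.5°)) = 75.72 - j79.79 V
  V2 = 114·(cos(-112.1°) + j·sin(-112.1°)) = -42.89 - j105.6 V
Step 2 — Sum components: V_total = 32.83 - j185.4 V.
Step 3 — Convert to polar: |V_total| = 188.3 V, ∠V_total = -80.0°.

V_total = 188.3∠-80.0° V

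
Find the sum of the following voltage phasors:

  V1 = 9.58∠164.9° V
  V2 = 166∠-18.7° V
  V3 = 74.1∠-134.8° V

Step 1 — Convert each phasor to rectangular form:
  V1 = 9.58·(cos(164.9°) + j·sin(164.9°)) = -9.249 + j2.496 V
  V2 = 166·(cos(-18.7°) + j·sin(-18.7°)) = 157.2 - j53.22 V
  V3 = 74.1·(cos(-134.8°) + j·sin(-134.8°)) = -52.21 - j52.58 V
Step 2 — Sum components: V_total = 95.77 - j103.3 V.
Step 3 — Convert to polar: |V_total| = 140.9 V, ∠V_total = -47.2°.

V_total = 140.9∠-47.2° V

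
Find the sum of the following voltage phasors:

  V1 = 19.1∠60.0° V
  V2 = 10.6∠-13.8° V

Step 1 — Convert each phasor to rectangular form:
  V1 = 19.1·(cos(60.0°) + j·sin(60.0°)) = 9.55 + j16.54 V
  V2 = 10.6·(cos(-13.8°) + j·sin(-13.8°)) = 10.29 - j2.528 V
Step 2 — Sum components: V_total = 19.84 + j14.01 V.
Step 3 — Convert to polar: |V_total| = 24.29 V, ∠V_total = 35.2°.

V_total = 24.29∠35.2° V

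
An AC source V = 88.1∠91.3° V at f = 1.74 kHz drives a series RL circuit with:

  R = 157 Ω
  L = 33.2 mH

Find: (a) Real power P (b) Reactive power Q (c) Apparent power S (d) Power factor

Step 1 — Angular frequency: ω = 2π·f = 2π·1740 = 1.093e+04 rad/s.
Step 2 — Component impedances:
  R: Z = R = 157 Ω
  L: Z = jωL = j·1.093e+04·0.0332 = 0 + j363 Ω
Step 3 — Series combination: Z_total = R + L = 157 + j363 Ω = 395.5∠66.6° Ω.
Step 4 — Source phasor: V = 88.1∠91.3° V = -1.999 + j88.08 V.
Step 5 — Current: I = V / Z = 0.2024 + j0.09306 A = 0.2228∠24.7° A.
Step 6 — Complex power: S = V·I* = 7.792 + j18.01 VA.
Step 7 — Real power: P = Re(S) = 7.792 W.
Step 8 — Reactive power: Q = Im(S) = 18.01 VAR.
Step 9 — Apparent power: |S| = 19.63 VA.
Step 10 — Power factor: PF = P/|S| = 0.397 (lagging).

(a) P = 7.792 W  (b) Q = 18.01 VAR  (c) S = 19.63 VA  (d) PF = 0.397 (lagging)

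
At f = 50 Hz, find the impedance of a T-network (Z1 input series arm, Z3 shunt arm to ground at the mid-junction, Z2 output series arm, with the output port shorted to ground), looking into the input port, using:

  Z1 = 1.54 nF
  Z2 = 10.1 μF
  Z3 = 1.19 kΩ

Step 1 — Angular frequency: ω = 2π·f = 2π·50 = 314.2 rad/s.
Step 2 — Component impedances:
  Z1: Z = 1/(jωC) = -j/(ω·C) = 0 - j2.067e+06 Ω
  Z2: Z = 1/(jωC) = -j/(ω·C) = 0 - j315.2 Ω
  Z3: Z = R = 1190 Ω
Step 3 — With the output port shorted to ground, the output series arm Z2 runs from the junction to ground; the shunt arm Z3 also runs from the junction to ground. They appear in parallel: Z3 || Z2 = 78 - j294.5 Ω.
Step 4 — Series with input arm Z1: Z_in = Z1 + (Z3 || Z2) = 78 - j2.067e+06 Ω = 2.067e+06∠-90.0° Ω.

Z = 78 - j2.067e+06 Ω = 2.067e+06∠-90.0° Ω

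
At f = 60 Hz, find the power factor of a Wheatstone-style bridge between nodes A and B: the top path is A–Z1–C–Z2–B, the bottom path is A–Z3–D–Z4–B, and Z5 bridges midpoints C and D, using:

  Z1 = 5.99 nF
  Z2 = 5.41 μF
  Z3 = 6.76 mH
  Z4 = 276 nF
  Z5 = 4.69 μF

Step 1 — Angular frequency: ω = 2π·f = 2π·60 = 377 rad/s.
Step 2 — Component impedances:
  Z1: Z = 1/(jωC) = -j/(ω·C) = 0 - j4.428e+05 Ω
  Z2: Z = 1/(jωC) = -j/(ω·C) = 0 - j490.3 Ω
  Z3: Z = jωL = j·377·0.00676 = 0 + j2.548 Ω
  Z4: Z = 1/(jωC) = -j/(ω·C) = 0 - j9611 Ω
  Z5: Z = 1/(jωC) = -j/(ω·C) = 0 - j565.6 Ω
Step 3 — Bridge requires nodal analysis (the Z5 bridge couples midpoints C and D, so the two paths cannot be reduced to a simple series/parallel combination). Setting node B to ground and injecting 1 A at node A, the 3-node admittance system at A, C, D solves to V_A = Z_AB = 0 - j948.2 Ω = 948.2∠-90.0° Ω.
Step 4 — Power factor: PF = cos(φ) = Re(Z)/|Z| = 0/948.2 = 0.
Step 5 — Type: Im(Z) = -948.2 ⇒ leading (phase φ = -90.0°).

PF = 0 (leading, φ = -90.0°)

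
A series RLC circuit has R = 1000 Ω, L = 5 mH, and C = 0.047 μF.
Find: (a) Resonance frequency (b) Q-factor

Step 1 — Resonance condition Im(Z)=0 gives ω₀ = 1/√(LC).
Step 2 — ω₀ = 1/√(0.005·4.7e-08) = 6.523e+04 rad/s.
Step 3 — f₀ = ω₀/(2π) = 1.038e+04 Hz.
Step 4 — Series Q: Q = ω₀L/R = 6.523e+04·0.005/1000 = 0.3262.

(a) f₀ = 1.038e+04 Hz  (b) Q = 0.3262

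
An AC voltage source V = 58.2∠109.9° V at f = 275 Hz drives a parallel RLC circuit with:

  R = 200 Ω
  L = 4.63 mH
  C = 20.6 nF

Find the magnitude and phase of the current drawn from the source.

Step 1 — Angular frequency: ω = 2π·f = 2π·275 = 1728 rad/s.
Step 2 — Component impedances:
  R: Z = R = 200 Ω
  L: Z = jωL = j·1728·0.00463 = 0 + j8 Ω
  C: Z = 1/(jωC) = -j/(ω·C) = 0 - j2.809e+04 Ω
Step 3 — Parallel combination: 1/Z_total = 1/R + 1/L + 1/C; Z_total = 0.3197 + j7.99 Ω = 7.996∠87.7° Ω.
Step 4 — Source phasor: V = 58.2∠109.9° V = -19.81 + j54.72 V.
Step 5 — Ohm's law: I = V / Z_total = (-19.81 + j54.72) / (0.3197 + j7.99) = 6.74 + j2.749 A.
Step 6 — Convert to polar: |I| = 7.279 A, ∠I = 22.2°.

I = 7.279∠22.2° A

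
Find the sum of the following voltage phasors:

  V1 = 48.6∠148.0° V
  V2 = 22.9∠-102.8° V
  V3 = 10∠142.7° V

Step 1 — Convert each phasor to rectangular form:
  V1 = 48.6·(cos(148.0°) + j·sin(148.0°)) = -41.22 + j25.75 V
  V2 = 22.9·(cos(-102.8°) + j·sin(-102.8°)) = -5.073 - j22.33 V
  V3 = 10·(cos(142.7°) + j·sin(142.7°)) = -7.955 + j6.06 V
Step 2 — Sum components: V_total = -54.24 + j9.483 V.
Step 3 — Convert to polar: |V_total| = 55.07 V, ∠V_total = 170.1°.

V_total = 55.07∠170.1° V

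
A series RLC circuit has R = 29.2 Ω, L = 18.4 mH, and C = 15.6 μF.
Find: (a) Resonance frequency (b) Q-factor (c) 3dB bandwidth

Step 1 — Resonance: ω₀ = 1/√(LC) = 1/√(0.0184·1.56e-05) = 1867 rad/s.
Step 2 — f₀ = ω₀/(2π) = 297.1 Hz.
Step 3 — Series Q: Q = ω₀L/R = 1867·0.0184/29.2 = 1.176.
Step 4 — Bandwidth: Δω = ω₀/Q = 1587 rad/s; BW = Δω/(2π) = 252.6 Hz.

(a) f₀ = 297.1 Hz  (b) Q = 1.176  (c) BW = 252.6 Hz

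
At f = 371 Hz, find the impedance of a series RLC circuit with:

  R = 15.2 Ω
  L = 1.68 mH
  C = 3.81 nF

Step 1 — Angular frequency: ω = 2π·f = 2π·371 = 2331 rad/s.
Step 2 — Component impedances:
  R: Z = R = 15.2 Ω
  L: Z = jωL = j·2331·0.00168 = 0 + j3.916 Ω
  C: Z = 1/(jωC) = -j/(ω·C) = 0 - j1.126e+05 Ω
Step 3 — Series combination: Z_total = R + L + C = 15.2 - j1.126e+05 Ω = 1.126e+05∠-90.0° Ω.

Z = 15.2 - j1.126e+05 Ω = 1.126e+05∠-90.0° Ω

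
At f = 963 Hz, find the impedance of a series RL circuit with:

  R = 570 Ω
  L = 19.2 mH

Step 1 — Angular frequency: ω = 2π·f = 2π·963 = 6051 rad/s.
Step 2 — Component impedances:
  R: Z = R = 570 Ω
  L: Z = jωL = j·6051·0.0192 = 0 + j116.2 Ω
Step 3 — Series combination: Z_total = R + L = 570 + j116.2 Ω = 581.7∠11.5° Ω.

Z = 570 + j116.2 Ω = 581.7∠11.5° Ω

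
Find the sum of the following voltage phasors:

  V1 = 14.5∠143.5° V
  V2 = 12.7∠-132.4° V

Step 1 — Convert each phasor to rectangular form:
  V1 = 14.5·(cos(143.5°) + j·sin(143.5°)) = -11.66 + j8.625 V
  V2 = 12.7·(cos(-132.4°) + j·sin(-132.4°)) = -8.564 - j9.378 V
Step 2 — Sum components: V_total = -20.22 - j0.7535 V.
Step 3 — Convert to polar: |V_total| = 20.23 V, ∠V_total = -177.9°.

V_total = 20.23∠-177.9° V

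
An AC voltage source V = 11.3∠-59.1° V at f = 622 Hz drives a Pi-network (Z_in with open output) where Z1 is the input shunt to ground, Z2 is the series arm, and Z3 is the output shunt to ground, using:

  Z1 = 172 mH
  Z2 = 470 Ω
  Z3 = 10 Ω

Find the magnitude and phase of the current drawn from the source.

Step 1 — Angular frequency: ω = 2π·f = 2π·622 = 3908 rad/s.
Step 2 — Component impedances:
  Z1: Z = jωL = j·3908·0.172 = 0 + j672.2 Ω
  Z2: Z = R = 470 Ω
  Z3: Z = R = 10 Ω
Step 3 — With open output, the series arm Z2 and the output shunt Z3 appear in series to ground: Z2 + Z3 = 480 Ω.
Step 4 — Parallel with input shunt Z1: Z_in = Z1 || (Z2 + Z3) = 317.9 + j227 Ω = 390.6∠35.5° Ω.
Step 5 — Source phasor: V = 11.3∠-59.1° V = 5.803 - j9.696 V.
Step 6 — Ohm's law: I = V / Z_total = (5.803 - j9.696) / (317.9 + j227) = -0.002335 - j0.02883 A.
Step 7 — Convert to polar: |I| = 0.02893 A, ∠I = -94.6°.

I = 0.02893∠-94.6° A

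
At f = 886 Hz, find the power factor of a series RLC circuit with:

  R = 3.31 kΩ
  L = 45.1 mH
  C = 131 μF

Step 1 — Angular frequency: ω = 2π·f = 2π·886 = 5567 rad/s.
Step 2 — Component impedances:
  R: Z = R = 3310 Ω
  L: Z = jωL = j·5567·0.0451 = 0 + j251.1 Ω
  C: Z = 1/(jωC) = -j/(ω·C) = 0 - j1.371 Ω
Step 3 — Series combination: Z_total = R + L + C = 3310 + j249.7 Ω = 3319∠4.3° Ω.
Step 4 — Power factor: PF = cos(φ) = Re(Z)/|Z| = 3310/3319.4 = 0.9972.
Step 5 — Type: Im(Z) = 249.7 ⇒ lagging (phase φ = 4.3°).

PF = 0.9972 (lagging, φ = 4.3°)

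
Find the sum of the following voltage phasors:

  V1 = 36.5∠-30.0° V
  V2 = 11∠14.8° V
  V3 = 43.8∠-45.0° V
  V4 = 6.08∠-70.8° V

Step 1 — Convert each phasor to rectangular form:
  V1 = 36.5·(cos(-30.0°) + j·sin(-30.0°)) = 31.61 - j18.25 V
  V2 = 11·(cos(14.8°) + j·sin(14.8°)) = 10.64 + j2.81 V
  V3 = 43.8·(cos(-45.0°) + j·sin(-45.0°)) = 30.97 - j30.97 V
  V4 = 6.08·(cos(-70.8°) + j·sin(-70.8°)) = 2 - j5.742 V
Step 2 — Sum components: V_total = 75.22 - j52.15 V.
Step 3 — Convert to polar: |V_total| = 91.53 V, ∠V_total = -34.7°.

V_total = 91.53∠-34.7° V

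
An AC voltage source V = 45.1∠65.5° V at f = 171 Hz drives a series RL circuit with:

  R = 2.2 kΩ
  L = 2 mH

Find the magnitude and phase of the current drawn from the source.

Step 1 — Angular frequency: ω = 2π·f = 2π·171 = 1074 rad/s.
Step 2 — Component impedances:
  R: Z = R = 2200 Ω
  L: Z = jωL = j·1074·0.002 = 0 + j2.149 Ω
Step 3 — Series combination: Z_total = R + L = 2200 + j2.149 Ω = 2200∠0.1° Ω.
Step 4 — Source phasor: V = 45.1∠65.5° V = 18.7 + j41.04 V.
Step 5 — Ohm's law: I = V / Z_total = (18.7 + j41.04) / (2200 + j2.149) = 0.008519 + j0.01865 A.
Step 6 — Convert to polar: |I| = 0.0205 A, ∠I = 65.4°.

I = 0.0205∠65.4° A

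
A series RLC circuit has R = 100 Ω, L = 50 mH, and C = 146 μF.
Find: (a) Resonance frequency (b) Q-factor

Step 1 — Resonance condition Im(Z)=0 gives ω₀ = 1/√(LC).
Step 2 — ω₀ = 1/√(0.05·0.000146) = 370.1 rad/s.
Step 3 — f₀ = ω₀/(2π) = 58.91 Hz.
Step 4 — Series Q: Q = ω₀L/R = 370.1·0.05/100 = 0.1851.

(a) f₀ = 58.91 Hz  (b) Q = 0.1851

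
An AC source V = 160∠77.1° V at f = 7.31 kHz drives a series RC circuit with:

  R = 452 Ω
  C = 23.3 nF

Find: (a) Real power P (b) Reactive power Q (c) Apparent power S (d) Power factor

Step 1 — Angular frequency: ω = 2π·f = 2π·7310 = 4.593e+04 rad/s.
Step 2 — Component impedances:
  R: Z = R = 452 Ω
  C: Z = 1/(jωC) = -j/(ω·C) = 0 - j934.4 Ω
Step 3 — Series combination: Z_total = R + C = 452 - j934.4 Ω = 1038∠-64.2° Ω.
Step 4 — Source phasor: V = 160∠77.1° V = 35.72 + j156 V.
Step 5 — Current: I = V / Z = -0.1203 + j0.0964 A = 0.1541∠141.3° A.
Step 6 — Complex power: S = V·I* = 10.74 - j22.2 VA.
Step 7 — Real power: P = Re(S) = 10.74 W.
Step 8 — Reactive power: Q = Im(S) = -22.2 VAR.
Step 9 — Apparent power: |S| = 24.66 VA.
Step 10 — Power factor: PF = P/|S| = 0.4354 (leading).

(a) P = 10.74 W  (b) Q = -22.2 VAR  (c) S = 24.66 VA  (d) PF = 0.4354 (leading)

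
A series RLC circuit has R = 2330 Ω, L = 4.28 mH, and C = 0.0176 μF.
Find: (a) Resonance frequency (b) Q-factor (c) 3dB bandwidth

Step 1 — Resonance: ω₀ = 1/√(LC) = 1/√(0.00428·1.76e-08) = 1.152e+05 rad/s.
Step 2 — f₀ = ω₀/(2π) = 1.834e+04 Hz.
Step 3 — Series Q: Q = ω₀L/R = 1.152e+05·0.00428/2330 = 0.2116.
Step 4 — Bandwidth: Δω = ω₀/Q = 5.444e+05 rad/s; BW = Δω/(2π) = 8.664e+04 Hz.

(a) f₀ = 1.834e+04 Hz  (b) Q = 0.2116  (c) BW = 8.664e+04 Hz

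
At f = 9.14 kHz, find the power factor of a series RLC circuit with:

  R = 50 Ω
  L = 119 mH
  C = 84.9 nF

Step 1 — Angular frequency: ω = 2π·f = 2π·9140 = 5.743e+04 rad/s.
Step 2 — Component impedances:
  R: Z = R = 50 Ω
  L: Z = jωL = j·5.743e+04·0.119 = 0 + j6834 Ω
  C: Z = 1/(jωC) = -j/(ω·C) = 0 - j205.1 Ω
Step 3 — Series combination: Z_total = R + L + C = 50 + j6629 Ω = 6629∠89.6° Ω.
Step 4 — Power factor: PF = cos(φ) = Re(Z)/|Z| = 50/6629 = 0.007543.
Step 5 — Type: Im(Z) = 6629 ⇒ lagging (phase φ = 89.6°).

PF = 0.007543 (lagging, φ = 89.6°)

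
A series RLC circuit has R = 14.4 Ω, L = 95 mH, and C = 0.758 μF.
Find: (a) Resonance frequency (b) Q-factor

Step 1 — Resonance condition Im(Z)=0 gives ω₀ = 1/√(LC).
Step 2 — ω₀ = 1/√(0.095·7.58e-07) = 3727 rad/s.
Step 3 — f₀ = ω₀/(2π) = 593.1 Hz.
Step 4 — Series Q: Q = ω₀L/R = 3727·0.095/14.4 = 24.58.

(a) f₀ = 593.1 Hz  (b) Q = 24.58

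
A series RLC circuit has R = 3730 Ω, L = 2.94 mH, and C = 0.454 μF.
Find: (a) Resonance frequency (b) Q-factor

Step 1 — Resonance condition Im(Z)=0 gives ω₀ = 1/√(LC).
Step 2 — ω₀ = 1/√(0.00294·4.54e-07) = 2.737e+04 rad/s.
Step 3 — f₀ = ω₀/(2π) = 4356 Hz.
Step 4 — Series Q: Q = ω₀L/R = 2.737e+04·0.00294/3730 = 0.02157.

(a) f₀ = 4356 Hz  (b) Q = 0.02157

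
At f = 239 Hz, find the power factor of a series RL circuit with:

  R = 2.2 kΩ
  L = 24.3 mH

Step 1 — Angular frequency: ω = 2π·f = 2π·239 = 1502 rad/s.
Step 2 — Component impedances:
  R: Z = R = 2200 Ω
  L: Z = jωL = j·1502·0.0243 = 0 + j36.49 Ω
Step 3 — Series combination: Z_total = R + L = 2200 + j36.49 Ω = 2200∠1.0° Ω.
Step 4 — Power factor: PF = cos(φ) = Re(Z)/|Z| = 2200/2200.3 = 0.9999.
Step 5 — Type: Im(Z) = 36.49 ⇒ lagging (phase φ = 1.0°).

PF = 0.9999 (lagging, φ = 1.0°)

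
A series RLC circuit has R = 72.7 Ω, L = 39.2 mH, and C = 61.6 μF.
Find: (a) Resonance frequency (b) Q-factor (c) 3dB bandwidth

Step 1 — Resonance: ω₀ = 1/√(LC) = 1/√(0.0392·6.16e-05) = 643.5 rad/s.
Step 2 — f₀ = ω₀/(2π) = 102.4 Hz.
Step 3 — Series Q: Q = ω₀L/R = 643.5·0.0392/72.7 = 0.347.
Step 4 — Bandwidth: Δω = ω₀/Q = 1855 rad/s; BW = Δω/(2π) = 295.2 Hz.

(a) f₀ = 102.4 Hz  (b) Q = 0.347  (c) BW = 295.2 Hz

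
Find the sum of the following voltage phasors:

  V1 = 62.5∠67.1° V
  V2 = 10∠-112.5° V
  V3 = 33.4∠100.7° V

Step 1 — Convert each phasor to rectangular form:
  V1 = 62.5·(cos(67.1°) + j·sin(67.1°)) = 24.32 + j57.57 V
  V2 = 10·(cos(-112.5°) + j·sin(-112.5°)) = -3.827 - j9.239 V
  V3 = 33.4·(cos(100.7°) + j·sin(100.7°)) = -6.201 + j32.82 V
Step 2 — Sum components: V_total = 14.29 + j81.15 V.
Step 3 — Convert to polar: |V_total| = 82.4 V, ∠V_total = 80.0°.

V_total = 82.4∠80.0° V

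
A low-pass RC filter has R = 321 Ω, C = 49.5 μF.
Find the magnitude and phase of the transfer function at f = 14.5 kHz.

Step 1 — Angular frequency: ω = 2π·1.45e+04 = 9.111e+04 rad/s.
Step 2 — Transfer function: H(jω) = 1/(1 + jωRC).
Step 3 — Denominator: 1 + jωRC = 1 + j·9.111e+04·321·4.95e-05 = 1 + j1448.
Step 4 — H = 4.772e-07 - j0.0006908.
Step 5 — Magnitude: |H| = 0.0006908 (-63.2 dB); phase: φ = -90.0°.

|H| = 0.0006908 (-63.2 dB), φ = -90.0°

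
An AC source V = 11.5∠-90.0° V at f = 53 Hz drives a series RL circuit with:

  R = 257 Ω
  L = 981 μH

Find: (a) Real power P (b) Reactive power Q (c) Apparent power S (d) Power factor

Step 1 — Angular frequency: ω = 2π·f = 2π·53 = 333 rad/s.
Step 2 — Component impedances:
  R: Z = R = 257 Ω
  L: Z = jωL = j·333·0.000981 = 0 + j0.3267 Ω
Step 3 — Series combination: Z_total = R + L = 257 + j0.3267 Ω = 257∠0.1° Ω.
Step 4 — Source phasor: V = 11.5∠-90.0° V = 0 - j11.5 V.
Step 5 — Current: I = V / Z = -5.688e-05 - j0.04475 A = 0.04475∠-90.1° A.
Step 6 — Complex power: S = V·I* = 0.5146 + j0.0006541 VA.
Step 7 — Real power: P = Re(S) = 0.5146 W.
Step 8 — Reactive power: Q = Im(S) = 0.0006541 VAR.
Step 9 — Apparent power: |S| = 0.5146 VA.
Step 10 — Power factor: PF = P/|S| = 1 (lagging).

(a) P = 0.5146 W  (b) Q = 0.0006541 VAR  (c) S = 0.5146 VA  (d) PF = 1 (lagging)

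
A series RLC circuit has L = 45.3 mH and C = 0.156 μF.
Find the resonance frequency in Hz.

Step 1 — Resonance condition Im(Z)=0 gives ω₀ = 1/√(LC).
Step 2 — ω₀ = 1/√(0.0453·1.56e-07) = 1.19e+04 rad/s.
Step 3 — f₀ = ω₀/(2π) = 1893 Hz.

f₀ = 1893 Hz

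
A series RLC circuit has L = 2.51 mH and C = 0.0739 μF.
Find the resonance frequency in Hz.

Step 1 — Resonance condition Im(Z)=0 gives ω₀ = 1/√(LC).
Step 2 — ω₀ = 1/√(0.00251·7.39e-08) = 7.342e+04 rad/s.
Step 3 — f₀ = ω₀/(2π) = 1.169e+04 Hz.

f₀ = 1.169e+04 Hz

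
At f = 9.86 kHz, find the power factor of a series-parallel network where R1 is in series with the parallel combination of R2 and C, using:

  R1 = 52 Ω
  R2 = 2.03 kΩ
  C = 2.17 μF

Step 1 — Angular frequency: ω = 2π·f = 2π·9860 = 6.195e+04 rad/s.
Step 2 — Component impedances:
  R1: Z = R = 52 Ω
  R2: Z = R = 2030 Ω
  C: Z = 1/(jωC) = -j/(ω·C) = 0 - j7.438 Ω
Step 3 — Parallel branch: R2 || C = 1/(1/R2 + 1/C) = 0.02726 - j7.438 Ω.
Step 4 — Series with R1: Z_total = R1 + (R2 || C) = 52.03 - j7.438 Ω = 52.56∠-8.1° Ω.
Step 5 — Power factor: PF = cos(φ) = Re(Z)/|Z| = 52.03/52.56 = 0.9899.
Step 6 — Type: Im(Z) = -7.438 ⇒ leading (phase φ = -8.1°).

PF = 0.9899 (leading, φ = -8.1°)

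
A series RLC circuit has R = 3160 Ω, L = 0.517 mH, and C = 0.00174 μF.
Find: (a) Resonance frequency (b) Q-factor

Step 1 — Resonance condition Im(Z)=0 gives ω₀ = 1/√(LC).
Step 2 — ω₀ = 1/√(0.000517·1.74e-09) = 1.054e+06 rad/s.
Step 3 — f₀ = ω₀/(2π) = 1.678e+05 Hz.
Step 4 — Series Q: Q = ω₀L/R = 1.054e+06·0.000517/3160 = 0.1725.

(a) f₀ = 1.678e+05 Hz  (b) Q = 0.1725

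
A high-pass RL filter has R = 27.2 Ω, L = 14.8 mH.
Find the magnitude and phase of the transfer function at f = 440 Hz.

Step 1 — Angular frequency: ω = 2π·440 = 2765 rad/s.
Step 2 — Transfer function: H(jω) = jωL/(R + jωL).
Step 3 — Numerator jωL = j·40.92; denominator R + jωL = 27.2 + j40.92.
Step 4 — H = 0.6935 + j0.461.
Step 5 — Magnitude: |H| = 0.8328 (-1.6 dB); phase: φ = 33.6°.

|H| = 0.8328 (-1.6 dB), φ = 33.6°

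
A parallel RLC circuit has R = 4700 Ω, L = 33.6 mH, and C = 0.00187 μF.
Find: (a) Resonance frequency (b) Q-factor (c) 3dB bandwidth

Step 1 — Resonance: ω₀ = 1/√(LC) = 1/√(0.0336·1.87e-09) = 1.262e+05 rad/s.
Step 2 — f₀ = ω₀/(2π) = 2.008e+04 Hz.
Step 3 — Parallel Q: Q = R/(ω₀L) = 4700/(1.262e+05·0.0336) = 1.109.
Step 4 — Bandwidth: Δω = ω₀/Q = 1.138e+05 rad/s; BW = Δω/(2π) = 1.811e+04 Hz.

(a) f₀ = 2.008e+04 Hz  (b) Q = 1.109  (c) BW = 1.811e+04 Hz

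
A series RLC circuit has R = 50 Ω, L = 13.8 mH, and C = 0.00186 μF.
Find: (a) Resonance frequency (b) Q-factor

Step 1 — Resonance condition Im(Z)=0 gives ω₀ = 1/√(LC).
Step 2 — ω₀ = 1/√(0.0138·1.86e-09) = 1.974e+05 rad/s.
Step 3 — f₀ = ω₀/(2π) = 3.141e+04 Hz.
Step 4 — Series Q: Q = ω₀L/R = 1.974e+05·0.0138/50 = 54.48.

(a) f₀ = 3.141e+04 Hz  (b) Q = 54.48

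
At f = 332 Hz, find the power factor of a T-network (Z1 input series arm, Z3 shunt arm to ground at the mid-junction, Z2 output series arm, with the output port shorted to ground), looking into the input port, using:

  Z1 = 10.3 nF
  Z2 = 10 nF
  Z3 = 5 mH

Step 1 — Angular frequency: ω = 2π·f = 2π·332 = 2086 rad/s.
Step 2 — Component impedances:
  Z1: Z = 1/(jωC) = -j/(ω·C) = 0 - j4.654e+04 Ω
  Z2: Z = 1/(jωC) = -j/(ω·C) = 0 - j4.794e+04 Ω
  Z3: Z = jωL = j·2086·0.005 = 0 + j10.43 Ω
Step 3 — With the output port shorted to ground, the output series arm Z2 runs from the junction to ground; the shunt arm Z3 also runs from the junction to ground. They appear in parallel: Z3 || Z2 = 0 + j10.43 Ω.
Step 4 — Series with input arm Z1: Z_in = Z1 + (Z3 || Z2) = 0 - j4.653e+04 Ω = 4.653e+04∠-90.0° Ω.
Step 5 — Power factor: PF = cos(φ) = Re(Z)/|Z| = 0/4.653e+04 = 0.
Step 6 — Type: Im(Z) = -4.653e+04 ⇒ leading (phase φ = -90.0°).

PF = 0 (leading, φ = -90.0°)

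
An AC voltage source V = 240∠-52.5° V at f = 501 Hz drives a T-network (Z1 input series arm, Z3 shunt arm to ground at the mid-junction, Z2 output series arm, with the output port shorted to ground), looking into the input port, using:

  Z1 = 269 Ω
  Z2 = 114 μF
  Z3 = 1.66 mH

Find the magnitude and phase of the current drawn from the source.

Step 1 — Angular frequency: ω = 2π·f = 2π·501 = 3148 rad/s.
Step 2 — Component impedances:
  Z1: Z = R = 269 Ω
  Z2: Z = 1/(jωC) = -j/(ω·C) = 0 - j2.787 Ω
  Z3: Z = jωL = j·3148·0.00166 = 0 + j5.225 Ω
Step 3 — With the output port shorted to ground, the output series arm Z2 runs from the junction to ground; the shunt arm Z3 also runs from the junction to ground. They appear in parallel: Z3 || Z2 = 0 - j5.971 Ω.
Step 4 — Series with input arm Z1: Z_in = Z1 + (Z3 || Z2) = 269 - j5.971 Ω = 269.1∠-1.3° Ω.
Step 5 — Source phasor: V = 240∠-52.5° V = 146.1 - j190.4 V.
Step 6 — Ohm's law: I = V / Z_total = (146.1 - j190.4) / (269 - j5.971) = 0.5586 - j0.6954 A.
Step 7 — Convert to polar: |I| = 0.892 A, ∠I = -51.2°.

I = 0.892∠-51.2° A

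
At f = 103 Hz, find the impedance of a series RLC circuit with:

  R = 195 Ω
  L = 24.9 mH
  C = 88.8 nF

Step 1 — Angular frequency: ω = 2π·f = 2π·103 = 647.2 rad/s.
Step 2 — Component impedances:
  R: Z = R = 195 Ω
  L: Z = jωL = j·647.2·0.0249 = 0 + j16.11 Ω
  C: Z = 1/(jωC) = -j/(ω·C) = 0 - j1.74e+04 Ω
Step 3 — Series combination: Z_total = R + L + C = 195 - j1.738e+04 Ω = 1.739e+04∠-89.4° Ω.

Z = 195 - j1.738e+04 Ω = 1.739e+04∠-89.4° Ω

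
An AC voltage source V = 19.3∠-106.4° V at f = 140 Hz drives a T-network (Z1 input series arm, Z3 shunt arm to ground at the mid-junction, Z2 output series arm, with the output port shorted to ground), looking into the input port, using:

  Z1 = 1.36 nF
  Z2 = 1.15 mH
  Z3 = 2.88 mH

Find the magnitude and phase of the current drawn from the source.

Step 1 — Angular frequency: ω = 2π·f = 2π·140 = 879.6 rad/s.
Step 2 — Component impedances:
  Z1: Z = 1/(jωC) = -j/(ω·C) = 0 - j8.359e+05 Ω
  Z2: Z = jωL = j·879.6·0.00115 = 0 + j1.012 Ω
  Z3: Z = jωL = j·879.6·0.00288 = 0 + j2.533 Ω
Step 3 — With the output port shorted to ground, the output series arm Z2 runs from the junction to ground; the shunt arm Z3 also runs from the junction to ground. They appear in parallel: Z3 || Z2 = 0 + j0.7229 Ω.
Step 4 — Series with input arm Z1: Z_in = Z1 + (Z3 || Z2) = 0 - j8.359e+05 Ω = 8.359e+05∠-90.0° Ω.
Step 5 — Source phasor: V = 19.3∠-106.4° V = -5.449 - j18.51 V.
Step 6 — Ohm's law: I = V / Z_total = (-5.449 - j18.51) / (0 - j8.359e+05) = 2.215e-05 - j6.519e-06 A.
Step 7 — Convert to polar: |I| = 2.309e-05 A, ∠I = -16.4°.

I = 2.309e-05∠-16.4° A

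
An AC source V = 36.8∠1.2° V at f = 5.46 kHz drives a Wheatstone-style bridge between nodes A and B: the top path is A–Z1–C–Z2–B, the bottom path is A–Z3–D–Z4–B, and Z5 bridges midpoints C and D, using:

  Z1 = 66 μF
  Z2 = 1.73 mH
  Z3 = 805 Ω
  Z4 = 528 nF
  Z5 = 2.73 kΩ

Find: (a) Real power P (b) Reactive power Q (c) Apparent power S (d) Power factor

Step 1 — Angular frequency: ω = 2π·f = 2π·5460 = 3.431e+04 rad/s.
Step 2 — Component impedances:
  Z1: Z = 1/(jωC) = -j/(ω·C) = 0 - j0.4417 Ω
  Z2: Z = jωL = j·3.431e+04·0.00173 = 0 + j59.35 Ω
  Z3: Z = R = 805 Ω
  Z4: Z = 1/(jωC) = -j/(ω·C) = 0 - j55.21 Ω
  Z5: Z = R = 2730 Ω
Step 3 — Bridge requires nodal analysis (the Z5 bridge couples midpoints C and D, so the two paths cannot be reduced to a simple series/parallel combination). Setting node B to ground and injecting 1 A at node A, the 3-node admittance system at A, C, D solves to V_A = Z_AB = 5.601 + j58.87 Ω = 59.14∠84.6° Ω.
Step 4 — Source phasor: V = 36.8∠1.2° V = 36.79 + j0.7707 V.
Step 5 — Current: I = V / Z = 0.07189 - j0.6181 A = 0.6223∠-83.4° A.
Step 6 — Complex power: S = V·I* = 2.169 + j22.8 VA.
Step 7 — Real power: P = Re(S) = 2.169 W.
Step 8 — Reactive power: Q = Im(S) = 22.8 VAR.
Step 9 — Apparent power: |S| = 22.9 VA.
Step 10 — Power factor: PF = P/|S| = 0.09471 (lagging).

(a) P = 2.169 W  (b) Q = 22.8 VAR  (c) S = 22.9 VA  (d) PF = 0.09471 (lagging)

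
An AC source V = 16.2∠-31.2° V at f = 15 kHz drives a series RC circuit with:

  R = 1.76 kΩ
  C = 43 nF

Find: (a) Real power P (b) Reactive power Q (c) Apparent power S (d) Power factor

Step 1 — Angular frequency: ω = 2π·f = 2π·1.5e+04 = 9.425e+04 rad/s.
Step 2 — Component impedances:
  R: Z = R = 1760 Ω
  C: Z = 1/(jωC) = -j/(ω·C) = 0 - j246.8 Ω
Step 3 — Series combination: Z_total = R + C = 1760 - j246.8 Ω = 1777∠-8.0° Ω.
Step 4 — Source phasor: V = 16.2∠-31.2° V = 13.86 - j8.392 V.
Step 5 — Current: I = V / Z = 0.008377 - j0.003594 A = 0.009115∠-23.2° A.
Step 6 — Complex power: S = V·I* = 0.1462 - j0.0205 VA.
Step 7 — Real power: P = Re(S) = 0.1462 W.
Step 8 — Reactive power: Q = Im(S) = -0.0205 VAR.
Step 9 — Apparent power: |S| = 0.1477 VA.
Step 10 — Power factor: PF = P/|S| = 0.9903 (leading).

(a) P = 0.1462 W  (b) Q = -0.0205 VAR  (c) S = 0.1477 VA  (d) PF = 0.9903 (leading)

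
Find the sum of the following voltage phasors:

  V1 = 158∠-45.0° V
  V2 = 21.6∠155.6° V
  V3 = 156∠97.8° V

Step 1 — Convert each phasor to rectangular form:
  V1 = 158·(cos(-45.0°) + j·sin(-45.0°)) = 111.7 - j111.7 V
  V2 = 21.6·(cos(155.6°) + j·sin(155.6°)) = -19.67 + j8.923 V
  V3 = 156·(cos(97.8°) + j·sin(97.8°)) = -21.17 + j154.6 V
Step 2 — Sum components: V_total = 70.88 + j51.76 V.
Step 3 — Convert to polar: |V_total| = 87.77 V, ∠V_total = 36.1°.

V_total = 87.77∠36.1° V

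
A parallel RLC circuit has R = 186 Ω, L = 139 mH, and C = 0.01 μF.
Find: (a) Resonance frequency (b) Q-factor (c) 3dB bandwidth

Step 1 — Resonance: ω₀ = 1/√(LC) = 1/√(0.139·1e-08) = 2.682e+04 rad/s.
Step 2 — f₀ = ω₀/(2π) = 4269 Hz.
Step 3 — Parallel Q: Q = R/(ω₀L) = 186/(2.682e+04·0.139) = 0.04989.
Step 4 — Bandwidth: Δω = ω₀/Q = 5.376e+05 rad/s; BW = Δω/(2π) = 8.557e+04 Hz.

(a) f₀ = 4269 Hz  (b) Q = 0.04989  (c) BW = 8.557e+04 Hz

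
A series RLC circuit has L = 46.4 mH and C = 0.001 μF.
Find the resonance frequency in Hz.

Step 1 — Resonance condition Im(Z)=0 gives ω₀ = 1/√(LC).
Step 2 — ω₀ = 1/√(0.0464·1e-09) = 1.468e+05 rad/s.
Step 3 — f₀ = ω₀/(2π) = 2.336e+04 Hz.

f₀ = 2.336e+04 Hz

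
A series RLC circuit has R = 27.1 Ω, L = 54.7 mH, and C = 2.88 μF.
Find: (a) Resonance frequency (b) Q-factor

Step 1 — Resonance condition Im(Z)=0 gives ω₀ = 1/√(LC).
Step 2 — ω₀ = 1/√(0.0547·2.88e-06) = 2519 rad/s.
Step 3 — f₀ = ω₀/(2π) = 401 Hz.
Step 4 — Series Q: Q = ω₀L/R = 2519·0.0547/27.1 = 5.085.

(a) f₀ = 401 Hz  (b) Q = 5.085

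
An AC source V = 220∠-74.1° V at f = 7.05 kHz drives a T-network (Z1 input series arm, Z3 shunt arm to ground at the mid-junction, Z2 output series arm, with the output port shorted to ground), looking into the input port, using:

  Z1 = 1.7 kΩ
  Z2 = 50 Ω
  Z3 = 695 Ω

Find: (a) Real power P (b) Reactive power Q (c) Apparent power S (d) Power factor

Step 1 — Angular frequency: ω = 2π·f = 2π·7050 = 4.43e+04 rad/s.
Step 2 — Component impedances:
  Z1: Z = R = 1700 Ω
  Z2: Z = R = 50 Ω
  Z3: Z = R = 695 Ω
Step 3 — With the output port shorted to ground, the output series arm Z2 runs from the junction to ground; the shunt arm Z3 also runs from the junction to ground. They appear in parallel: Z3 || Z2 = 46.64 Ω.
Step 4 — Series with input arm Z1: Z_in = Z1 + (Z3 || Z2) = 1747 Ω = 1747∠0.0° Ω.
Step 5 — Source phasor: V = 220∠-74.1° V = 60.27 - j211.6 V.
Step 6 — Current: I = V / Z = 0.03451 - j0.1211 A = 0.126∠-74.1° A.
Step 7 — Complex power: S = V·I* = 27.71 VA.
Step 8 — Real power: P = Re(S) = 27.71 W.
Step 9 — Reactive power: Q = Im(S) = 0 VAR.
Step 10 — Apparent power: |S| = 27.71 VA.
Step 11 — Power factor: PF = P/|S| = 1 (unity).

(a) P = 27.71 W  (b) Q = 0 VAR  (c) S = 27.71 VA  (d) PF = 1 (unity)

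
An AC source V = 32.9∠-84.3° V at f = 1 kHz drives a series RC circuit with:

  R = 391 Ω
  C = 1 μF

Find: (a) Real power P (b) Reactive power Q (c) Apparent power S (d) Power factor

Step 1 — Angular frequency: ω = 2π·f = 2π·1000 = 6283 rad/s.
Step 2 — Component impedances:
  R: Z = R = 391 Ω
  C: Z = 1/(jωC) = -j/(ω·C) = 0 - j159.2 Ω
Step 3 — Series combination: Z_total = R + C = 391 - j159.2 Ω = 422.2∠-22.1° Ω.
Step 4 — Source phasor: V = 32.9∠-84.3° V = 3.268 - j32.74 V.
Step 5 — Current: I = V / Z = 0.03641 - j0.06891 A = 0.07793∠-62.2° A.
Step 6 — Complex power: S = V·I* = 2.375 - j0.9667 VA.
Step 7 — Real power: P = Re(S) = 2.375 W.
Step 8 — Reactive power: Q = Im(S) = -0.9667 VAR.
Step 9 — Apparent power: |S| = 2.564 VA.
Step 10 — Power factor: PF = P/|S| = 0.9262 (leading).

(a) P = 2.375 W  (b) Q = -0.9667 VAR  (c) S = 2.564 VA  (d) PF = 0.9262 (leading)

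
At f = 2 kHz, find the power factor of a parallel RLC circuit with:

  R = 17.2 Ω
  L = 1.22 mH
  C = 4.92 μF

Step 1 — Angular frequency: ω = 2π·f = 2π·2000 = 1.257e+04 rad/s.
Step 2 — Component impedances:
  R: Z = R = 17.2 Ω
  L: Z = jωL = j·1.257e+04·0.00122 = 0 + j15.33 Ω
  C: Z = 1/(jωC) = -j/(ω·C) = 0 - j16.17 Ω
Step 3 — Parallel combination: 1/Z_total = 1/R + 1/L + 1/C; Z_total = 17.14 + j1.003 Ω = 17.17∠3.3° Ω.
Step 4 — Power factor: PF = cos(φ) = Re(Z)/|Z| = 17.14/17.17 = 0.9983.
Step 5 — Type: Im(Z) = 1.003 ⇒ lagging (phase φ = 3.3°).

PF = 0.9983 (lagging, φ = 3.3°)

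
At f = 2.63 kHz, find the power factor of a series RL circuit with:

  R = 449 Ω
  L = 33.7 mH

Step 1 — Angular frequency: ω = 2π·f = 2π·2630 = 1.652e+04 rad/s.
Step 2 — Component impedances:
  R: Z = R = 449 Ω
  L: Z = jωL = j·1.652e+04·0.0337 = 0 + j556.9 Ω
Step 3 — Series combination: Z_total = R + L = 449 + j556.9 Ω = 715.3∠51.1° Ω.
Step 4 — Power factor: PF = cos(φ) = Re(Z)/|Z| = 449/715.3 = 0.6277.
Step 5 — Type: Im(Z) = 556.9 ⇒ lagging (phase φ = 51.1°).

PF = 0.6277 (lagging, φ = 51.1°)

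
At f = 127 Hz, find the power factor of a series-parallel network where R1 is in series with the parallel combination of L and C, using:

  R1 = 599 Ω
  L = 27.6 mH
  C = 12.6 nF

Step 1 — Angular frequency: ω = 2π·f = 2π·127 = 798 rad/s.
Step 2 — Component impedances:
  R1: Z = R = 599 Ω
  L: Z = jωL = j·798·0.0276 = 0 + j22.02 Ω
  C: Z = 1/(jωC) = -j/(ω·C) = 0 - j9.946e+04 Ω
Step 3 — Parallel branch: L || C = 1/(1/L + 1/C) = 0 + j22.03 Ω.
Step 4 — Series with R1: Z_total = R1 + (L || C) = 599 + j22.03 Ω = 599.4∠2.1° Ω.
Step 5 — Power factor: PF = cos(φ) = Re(Z)/|Z| = 599/599.4 = 0.9993.
Step 6 — Type: Im(Z) = 22.03 ⇒ lagging (phase φ = 2.1°).

PF = 0.9993 (lagging, φ = 2.1°)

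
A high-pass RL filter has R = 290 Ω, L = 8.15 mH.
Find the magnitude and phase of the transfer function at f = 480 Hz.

Step 1 — Angular frequency: ω = 2π·480 = 3016 rad/s.
Step 2 — Transfer function: H(jω) = jωL/(R + jωL).
Step 3 — Numerator jωL = j·24.58; denominator R + jωL = 290 + j24.58.
Step 4 — H = 0.007133 + j0.08415.
Step 5 — Magnitude: |H| = 0.08446 (-21.5 dB); phase: φ = 85.2°.

|H| = 0.08446 (-21.5 dB), φ = 85.2°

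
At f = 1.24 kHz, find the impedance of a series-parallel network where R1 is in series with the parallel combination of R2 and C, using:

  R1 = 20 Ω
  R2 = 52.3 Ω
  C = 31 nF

Step 1 — Angular frequency: ω = 2π·f = 2π·1240 = 7791 rad/s.
Step 2 — Component impedances:
  R1: Z = R = 20 Ω
  R2: Z = R = 52.3 Ω
  C: Z = 1/(jωC) = -j/(ω·C) = 0 - j4140 Ω
Step 3 — Parallel branch: R2 || C = 1/(1/R2 + 1/C) = 52.29 - j0.6605 Ω.
Step 4 — Series with R1: Z_total = R1 + (R2 || C) = 72.29 - j0.6605 Ω = 72.29∠-0.5° Ω.

Z = 72.29 - j0.6605 Ω = 72.29∠-0.5° Ω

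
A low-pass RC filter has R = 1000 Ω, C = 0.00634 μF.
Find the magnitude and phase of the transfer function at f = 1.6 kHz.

Step 1 — Angular frequency: ω = 2π·1600 = 1.005e+04 rad/s.
Step 2 — Transfer function: H(jω) = 1/(1 + jωRC).
Step 3 — Denominator: 1 + jωRC = 1 + j·1.005e+04·1000·6.34e-09 = 1 + j0.06374.
Step 4 — H = 0.996 - j0.06348.
Step 5 — Magnitude: |H| = 0.998 (-0.0 dB); phase: φ = -3.6°.

|H| = 0.998 (-0.0 dB), φ = -3.6°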